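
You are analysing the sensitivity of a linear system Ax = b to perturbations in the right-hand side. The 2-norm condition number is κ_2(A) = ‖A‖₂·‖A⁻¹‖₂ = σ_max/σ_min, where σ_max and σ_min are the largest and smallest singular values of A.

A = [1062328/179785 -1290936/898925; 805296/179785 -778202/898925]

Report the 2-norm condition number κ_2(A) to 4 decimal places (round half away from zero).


43.8500

form AᵀA = [71081697088/1292905849 -79923216672/6464529245; -79923216672/6464529245 90884564356/32322646225] with trace 1111199876/19228225 and determinant 33362176/19228225
λ_max, λ_min = (1111199876/19228225 ± √1232199182715944976/369724636650625)/2 = 1444/25, 23104/769129
κ = σ_max/σ_min = (38/5)/(152/877) = 43.8500


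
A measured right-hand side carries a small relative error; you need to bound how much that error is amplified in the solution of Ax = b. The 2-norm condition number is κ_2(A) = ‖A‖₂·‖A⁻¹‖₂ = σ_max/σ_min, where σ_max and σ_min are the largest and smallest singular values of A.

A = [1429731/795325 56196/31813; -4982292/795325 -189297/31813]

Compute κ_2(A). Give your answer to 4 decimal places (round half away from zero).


form AᵀA = [1482337341/34898861 1411693920/34898861; 1411693920/34898861 1344529125/34898861] with trace 97478154/1203409 and determinant 164025/1203409
solving λ² − 97478154/1203409·λ + 164025/1203409 = 0 gives λ = 81, 2025/1203409
σ_max=√81=9, σ_min=√(2025/1203409)=(45/1097) → κ = 219.4000

219.4000


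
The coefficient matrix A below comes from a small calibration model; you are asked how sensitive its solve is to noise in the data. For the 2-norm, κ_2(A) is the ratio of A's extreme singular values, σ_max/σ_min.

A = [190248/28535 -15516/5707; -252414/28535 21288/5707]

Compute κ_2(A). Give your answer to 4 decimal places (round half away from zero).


form AᵀA = [3996285156/32569849 -1665055440/32569849; -1665055440/32569849 693925200/32569849] with trace 27752724/192721 and determinant 129600/192721
char-poly roots: 144 and 900/192721
κ = σ_max/σ_min = 12/(30/439) = 175.6000

175.6000


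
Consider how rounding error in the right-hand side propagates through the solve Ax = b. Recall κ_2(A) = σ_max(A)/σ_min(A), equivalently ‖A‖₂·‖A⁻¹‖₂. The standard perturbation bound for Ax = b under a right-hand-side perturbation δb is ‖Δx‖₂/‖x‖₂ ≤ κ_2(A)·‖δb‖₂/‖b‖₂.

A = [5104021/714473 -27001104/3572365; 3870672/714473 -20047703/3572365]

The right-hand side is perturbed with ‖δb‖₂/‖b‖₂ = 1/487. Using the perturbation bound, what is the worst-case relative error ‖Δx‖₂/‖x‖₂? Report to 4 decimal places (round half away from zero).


0.4047

M = AᵀA = [41033132100025/510471667729 -43082456901120/510471667729; -43082456901120/510471667729 45238800511801/510471667729]. tr(M)=102582559586/606981769, det(M)=446265625/606981769
eigenvalues of AᵀA: λ = (tr ± √(tr²−4·det))/2 = 169, 2640625/606981769
κ = σ_max/σ_min = 13/(1625/24637) = 197.0960
worst-case relative error ≤ 197.0960 × 1/487 = 0.4047


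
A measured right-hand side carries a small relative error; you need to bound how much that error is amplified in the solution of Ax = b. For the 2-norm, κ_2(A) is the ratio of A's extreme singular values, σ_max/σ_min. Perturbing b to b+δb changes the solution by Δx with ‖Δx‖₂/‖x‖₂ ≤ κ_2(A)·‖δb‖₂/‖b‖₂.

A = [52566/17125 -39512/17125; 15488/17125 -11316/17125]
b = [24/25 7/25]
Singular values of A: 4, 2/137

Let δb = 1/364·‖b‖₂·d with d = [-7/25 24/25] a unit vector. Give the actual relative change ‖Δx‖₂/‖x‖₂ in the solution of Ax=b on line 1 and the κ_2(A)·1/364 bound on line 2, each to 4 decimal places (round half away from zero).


0.7527
0.7527

largest singular value 4, smallest 2/137
κ = σ_max/σ_min = 4/(2/137) = 274.0000
bound on ‖Δx‖/‖x‖: κ·ε = 274.0000·1/364 = 0.7527
solve Ax = b  →  x = [0.2000 -0.1500]
‖b‖₂ = 1.0000 and ‖x‖₂ = 0.2500
re-solving with b+δb shifts x by Δx of norm 0.1882
relative error = 0.7527
tightness: 0.7527 against a bound of 0.7527; the bound is attained (ratio 1)


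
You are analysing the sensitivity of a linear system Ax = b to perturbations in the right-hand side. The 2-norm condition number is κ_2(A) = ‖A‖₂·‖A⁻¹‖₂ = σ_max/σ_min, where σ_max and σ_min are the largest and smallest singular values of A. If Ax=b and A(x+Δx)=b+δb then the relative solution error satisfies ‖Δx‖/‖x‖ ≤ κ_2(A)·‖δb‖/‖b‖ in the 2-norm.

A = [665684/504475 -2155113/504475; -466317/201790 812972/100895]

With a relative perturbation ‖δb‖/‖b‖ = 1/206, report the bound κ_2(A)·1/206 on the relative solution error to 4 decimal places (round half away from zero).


M = AᵀA = [24944046241/3522422500 -21361271778/880605625; -21361271778/880605625 73244286721/880605625]. tr(M)=508673909/5635876, det(M)=3258025/5635876
solving λ² − 508673909/5635876·λ + 3258025/5635876 = 0 gives λ = 361/4, 9025/1408969
κ_2(A) = √(λ_max/λ_min) = √((361/4) / (9025/1408969)) = 118.7000
perturbation bound = 118.7000·1/206 = 0.5762

0.5762


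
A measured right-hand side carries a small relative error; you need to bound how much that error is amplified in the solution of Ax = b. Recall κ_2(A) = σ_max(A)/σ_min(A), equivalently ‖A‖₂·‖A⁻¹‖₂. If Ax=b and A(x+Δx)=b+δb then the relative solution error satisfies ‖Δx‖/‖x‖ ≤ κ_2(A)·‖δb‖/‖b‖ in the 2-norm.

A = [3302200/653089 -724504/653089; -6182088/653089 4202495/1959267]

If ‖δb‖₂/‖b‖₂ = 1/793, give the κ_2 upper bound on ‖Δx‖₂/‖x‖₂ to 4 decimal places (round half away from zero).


form AᵀA = [169974868096/1475865889 -38244019880/1475865889; -38244019880/1475865889 77457157921/13282793001] with trace 956115985/7901721 and determinant 937024/7901721
eigenvalues of AᵀA: λ = (tr ± √(tr²−4·det))/2 = 121, 7744/7901721
κ_2(A) = √(λ_max/λ_min) = √(121 / (7744/7901721)) = 351.3750
worst-case relative error ≤ 351.3750 × 1/793 = 0.4431

0.4431


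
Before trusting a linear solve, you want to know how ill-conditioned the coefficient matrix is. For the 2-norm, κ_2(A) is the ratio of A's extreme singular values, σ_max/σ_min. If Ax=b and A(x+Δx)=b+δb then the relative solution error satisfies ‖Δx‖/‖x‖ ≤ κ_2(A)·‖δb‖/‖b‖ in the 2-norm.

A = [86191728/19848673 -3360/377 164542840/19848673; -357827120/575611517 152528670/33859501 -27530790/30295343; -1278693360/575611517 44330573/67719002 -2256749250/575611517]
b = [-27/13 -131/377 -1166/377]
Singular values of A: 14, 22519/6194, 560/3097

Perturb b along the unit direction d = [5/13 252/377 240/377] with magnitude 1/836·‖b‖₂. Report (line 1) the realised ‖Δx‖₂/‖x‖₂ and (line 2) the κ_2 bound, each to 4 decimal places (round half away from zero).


σ_max = 14, σ_min = 560/3097
κ = σ_max/σ_min = 14/(560/3097) = 77.4250
worst-case relative error ≤ 77.4250 × 1/836 = 0.0926
solve Ax = b  →  x = [14.7934 0.4476 -7.5184]
‖b‖₂ = 3.7417 and ‖x‖₂ = 16.6003
re-solving with b+δb shifts x by Δx of norm 0.0248
relative error = 0.0015
realised/bound (from unrounded values) ≈ 0.0161

0.0015
0.0926


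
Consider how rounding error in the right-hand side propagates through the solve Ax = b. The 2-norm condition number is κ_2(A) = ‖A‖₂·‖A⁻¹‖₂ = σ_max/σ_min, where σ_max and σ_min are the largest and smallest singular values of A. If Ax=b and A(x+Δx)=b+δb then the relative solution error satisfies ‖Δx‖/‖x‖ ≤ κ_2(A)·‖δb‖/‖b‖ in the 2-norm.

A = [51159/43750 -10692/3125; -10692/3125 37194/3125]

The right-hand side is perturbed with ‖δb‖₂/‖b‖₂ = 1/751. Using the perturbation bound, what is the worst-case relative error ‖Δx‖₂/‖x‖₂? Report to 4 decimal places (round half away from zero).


M = AᵀA = [8007597/612500 -978318/21875; -978318/21875 479268/3125]. tr(M)=815553/4900, det(M)=149769/30625
char-poly roots: 16641/100 and 36/1225
κ = σ_max/σ_min = (129/10)/(6/35) = 75.2500
worst-case relative error ≤ 75.2500 × 1/751 = 0.1002

0.1002


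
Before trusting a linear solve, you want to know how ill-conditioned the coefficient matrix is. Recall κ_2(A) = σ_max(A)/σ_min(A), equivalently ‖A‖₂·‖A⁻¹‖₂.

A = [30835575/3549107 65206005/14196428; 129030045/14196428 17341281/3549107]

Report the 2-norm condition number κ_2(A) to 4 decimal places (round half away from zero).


287.9600

AᵀA = [2228584701825/14096563472 74285006040/881035217; 74285006040/881035217 633933238833/14096563472]; tr = 84191704137/414604808, det = 6597500625/13267353856
char-poly roots: 3249/16 and 2030625/829209616
κ_2(A) = √(λ_max/λ_min) = √((3249/16) / (2030625/829209616)) = 287.9600


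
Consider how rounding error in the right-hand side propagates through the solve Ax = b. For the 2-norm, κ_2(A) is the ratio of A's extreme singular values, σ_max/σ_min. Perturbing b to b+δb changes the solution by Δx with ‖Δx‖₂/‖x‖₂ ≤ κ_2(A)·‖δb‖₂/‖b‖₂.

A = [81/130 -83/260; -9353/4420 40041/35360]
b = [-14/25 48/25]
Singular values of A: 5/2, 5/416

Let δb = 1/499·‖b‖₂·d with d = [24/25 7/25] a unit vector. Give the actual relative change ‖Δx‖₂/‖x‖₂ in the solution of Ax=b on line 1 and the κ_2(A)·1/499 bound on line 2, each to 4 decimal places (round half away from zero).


σ_max = 5/2, σ_min = 5/416
condition number: (5/2) ÷ (5/416) = 208.0000
bound on ‖Δx‖/‖x‖: κ·ε = 208.0000·1/499 = 0.4168
solve Ax = b  →  x = [-0.7059 0.3765]
‖b‖ = 2.0000, ‖x‖ = 0.8000
with δb = [0.0038 0.0011], A·Δx = δb → ‖Δx‖ = 0.3335
relative error = 0.4168
so the bound is sharp here: realised error equals the bound

0.4168
0.4168


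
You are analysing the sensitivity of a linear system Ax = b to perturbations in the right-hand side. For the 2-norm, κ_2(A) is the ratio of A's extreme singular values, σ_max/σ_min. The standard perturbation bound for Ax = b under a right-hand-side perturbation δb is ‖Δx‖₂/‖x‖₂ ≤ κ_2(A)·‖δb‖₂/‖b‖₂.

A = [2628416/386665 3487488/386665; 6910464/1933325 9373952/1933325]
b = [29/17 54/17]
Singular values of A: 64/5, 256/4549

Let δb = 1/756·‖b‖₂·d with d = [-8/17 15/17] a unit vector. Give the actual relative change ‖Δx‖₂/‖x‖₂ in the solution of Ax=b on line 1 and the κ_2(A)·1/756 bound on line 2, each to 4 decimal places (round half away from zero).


0.0024
0.3009

σ_max = 64/5, σ_min = 256/4549
κ_2(A) = (64/5) / (256/4549) = 227.4500
worst-case relative error ≤ 227.4500 × 1/756 = 0.3009
solve Ax = b  →  x = [-28.2906 21.5109]
‖b‖₂ = 3.6056 and ‖x‖₂ = 35.5398
Δx = A⁻¹·δb where δb = 1/756·3.6056·d; ‖Δx‖ = 0.0847
dividing the unrounded norms, ‖Δx‖/‖x‖ = 0.0024
realised/bound (from unrounded values) ≈ 0.0079


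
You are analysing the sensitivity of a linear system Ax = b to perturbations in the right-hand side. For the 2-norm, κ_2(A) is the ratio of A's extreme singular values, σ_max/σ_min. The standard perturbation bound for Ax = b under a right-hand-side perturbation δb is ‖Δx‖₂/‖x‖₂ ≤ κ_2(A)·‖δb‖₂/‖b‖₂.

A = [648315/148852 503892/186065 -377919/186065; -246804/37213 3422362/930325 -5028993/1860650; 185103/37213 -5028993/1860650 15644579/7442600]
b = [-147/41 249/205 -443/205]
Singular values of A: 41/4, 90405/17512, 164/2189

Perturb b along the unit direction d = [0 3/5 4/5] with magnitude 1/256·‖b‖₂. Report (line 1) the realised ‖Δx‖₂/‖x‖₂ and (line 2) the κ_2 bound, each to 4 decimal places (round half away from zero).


0.0170
0.5344

largest singular value 41/4, smallest 164/2189
κ_2(A) = (41/4) / (164/2189) = 136.8125
bound on ‖Δx‖/‖x‖: κ·ε = 136.8125·1/256 = 0.5344
solve Ax = b  →  x = [-0.5317 -8.3086 -10.4530]
‖b‖ = 4.3589, ‖x‖ = 13.3634
re-solving with b+δb shifts x by Δx of norm 0.2273
dividing the unrounded norms, ‖Δx‖/‖x‖ = 0.0170
so the bound overstates the realised error by a factor of ≈ 31.4242 (computed from the unrounded values)


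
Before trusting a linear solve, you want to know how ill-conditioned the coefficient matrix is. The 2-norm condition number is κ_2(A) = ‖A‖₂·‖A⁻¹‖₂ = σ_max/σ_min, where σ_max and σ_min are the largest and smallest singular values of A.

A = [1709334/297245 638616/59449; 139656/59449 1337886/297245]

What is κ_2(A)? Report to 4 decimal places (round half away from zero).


269.0000

M = AᵀA = [20174069124/522808225 1512960768/20912329; 1512960768/20912329 70921294884/522808225]. tr(M)=315208872/1809025, det(M)=18974736/45225625
eigenvalues of AᵀA: λ = (tr ± √(tr²−4·det))/2 = 4356/25, 4356/1809025
σ_max=√(4356/25)=(66/5), σ_min=√(4356/1809025)=(66/1345) → κ = 269.0000


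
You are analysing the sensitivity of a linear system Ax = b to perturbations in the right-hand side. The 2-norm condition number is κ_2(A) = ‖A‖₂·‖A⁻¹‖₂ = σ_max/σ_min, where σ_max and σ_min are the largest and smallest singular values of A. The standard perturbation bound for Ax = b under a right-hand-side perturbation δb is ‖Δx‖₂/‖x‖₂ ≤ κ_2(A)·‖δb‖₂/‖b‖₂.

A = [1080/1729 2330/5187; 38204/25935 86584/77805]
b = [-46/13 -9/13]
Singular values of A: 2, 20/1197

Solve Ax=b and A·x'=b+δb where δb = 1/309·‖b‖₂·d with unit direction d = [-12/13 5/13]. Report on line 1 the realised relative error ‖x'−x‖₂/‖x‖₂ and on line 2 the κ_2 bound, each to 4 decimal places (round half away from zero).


0.0039
0.3874

largest singular value 2, smallest 20/1197
κ_2(A) = 2 / (20/1197) = 119.7000
worst-case relative error ≤ 119.7000 × 1/309 = 0.3874
solve Ax = b  →  x = [-108.5300 143.0400]
‖b‖₂ = 3.6056 and ‖x‖₂ = 179.5528
re-solving with b+δb shifts x by Δx of norm 0.6984
relative error = 0.0039
so the bound overstates the realised error by a factor of ≈ 99.5980 (computed from the unrounded values)


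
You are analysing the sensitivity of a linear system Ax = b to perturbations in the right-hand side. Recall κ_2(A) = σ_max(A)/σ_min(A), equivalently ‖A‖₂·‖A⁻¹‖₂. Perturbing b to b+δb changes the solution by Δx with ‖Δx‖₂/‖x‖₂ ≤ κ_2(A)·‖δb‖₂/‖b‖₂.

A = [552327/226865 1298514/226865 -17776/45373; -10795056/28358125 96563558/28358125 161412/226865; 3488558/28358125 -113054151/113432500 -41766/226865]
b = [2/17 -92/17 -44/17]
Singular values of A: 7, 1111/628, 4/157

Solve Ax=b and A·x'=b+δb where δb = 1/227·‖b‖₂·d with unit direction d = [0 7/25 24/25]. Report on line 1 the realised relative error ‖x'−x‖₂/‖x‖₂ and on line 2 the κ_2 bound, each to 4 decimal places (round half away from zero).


largest singular value 7, smallest 4/157
κ_2(A) = 7 / (4/157) = 274.7500
bound on ‖Δx‖/‖x‖: κ·ε = 274.7500·1/227 = 1.2104
solve Ax = b  →  x = [-69.0918 19.8542 -139.5934]
‖b‖₂ = 6.0000 and ‖x‖₂ = 157.0165
δb = ε·‖b‖·d = [0.0000 0.0074 0.0254]; solving A·Δx = δb gives ‖Δx‖ = 1.0374
realised ‖Δx‖/‖x‖ = 0.0066
tightness: 0.0066 against a bound of 1.2104 (unrounded ratio ≈ 0.0055)

0.0066
1.2104


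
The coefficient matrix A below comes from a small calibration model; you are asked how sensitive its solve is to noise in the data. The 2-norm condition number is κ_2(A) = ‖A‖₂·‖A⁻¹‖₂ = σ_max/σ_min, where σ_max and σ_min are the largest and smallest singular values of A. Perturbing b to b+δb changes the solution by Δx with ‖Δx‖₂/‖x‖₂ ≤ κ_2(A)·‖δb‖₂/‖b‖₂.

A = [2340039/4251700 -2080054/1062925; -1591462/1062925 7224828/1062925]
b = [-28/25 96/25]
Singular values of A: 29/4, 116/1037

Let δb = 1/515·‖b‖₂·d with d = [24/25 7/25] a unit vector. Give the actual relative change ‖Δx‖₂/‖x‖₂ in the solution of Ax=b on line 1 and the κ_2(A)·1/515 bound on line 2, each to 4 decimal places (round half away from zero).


0.1258
0.1258

from the listed singular values, σ₁ = 29/4, σ_n = 116/1037
κ_2(A) = (29/4) / (116/1037) = 64.8125
worst-case relative error ≤ 64.8125 × 1/515 = 0.1258
solve Ax = b  →  x = [-0.1211 0.5383]
‖b‖ = 4.0000, ‖x‖ = 0.5517
δb = ε·‖b‖·d = [0.0075 0.0022]; solving A·Δx = δb gives ‖Δx‖ = 0.0694
relative error = 0.1258
realised/bound = 1 exactly: the bound is attained for this b and d


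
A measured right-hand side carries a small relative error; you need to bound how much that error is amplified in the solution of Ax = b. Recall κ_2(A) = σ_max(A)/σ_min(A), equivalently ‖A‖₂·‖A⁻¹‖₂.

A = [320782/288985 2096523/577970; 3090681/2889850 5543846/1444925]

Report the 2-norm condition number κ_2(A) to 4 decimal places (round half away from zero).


79.7200

AᵀA = [23593838521/9930122500 20182776768/2482530625; 20182776768/2482530625 276839632729/9930122500]; tr = 240346777/7944098, det = 9150625/63552784
λ_max, λ_min = (240346777/7944098 ± √14432556620851776/15777173258401)/2 = 121/4, 75625/15888196
σ_max=√(121/4)=(11/2), σ_min=√(75625/15888196)=(275/3986) → κ = 79.7200


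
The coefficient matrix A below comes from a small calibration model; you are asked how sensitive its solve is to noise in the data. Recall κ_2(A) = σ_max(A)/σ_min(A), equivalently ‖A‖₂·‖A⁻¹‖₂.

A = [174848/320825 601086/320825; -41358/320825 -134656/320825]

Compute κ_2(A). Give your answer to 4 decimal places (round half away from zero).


313.0000

form AᵀA = [19204228/61230625 65834496/61230625; 65834496/61230625 225720772/61230625] with trace 391880/97969 and determinant 16/97969
λ_max, λ_min = (391880/97969 ± √153563664384/9597924961)/2 = 4, 4/97969
κ_2(A) = √(λ_max/λ_min) = √(4 / (4/97969)) = 313.0000


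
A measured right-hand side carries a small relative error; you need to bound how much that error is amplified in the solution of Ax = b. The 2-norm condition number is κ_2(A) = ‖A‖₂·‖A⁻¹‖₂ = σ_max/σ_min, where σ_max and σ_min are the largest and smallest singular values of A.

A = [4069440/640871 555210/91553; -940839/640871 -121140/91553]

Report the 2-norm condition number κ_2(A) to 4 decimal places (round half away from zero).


AᵀA = [10378060641/244328161 1411878060/34904023; 1411878060/34904023 192107700/4986289]; tr = 23533101/290521, det = 72900/290521
solving λ² − 23533101/290521·λ + 72900/290521 = 0 gives λ = 81, 900/290521
κ_2(A) = √(λ_max/λ_min) = √(81 / (900/290521)) = 161.7000

161.7000


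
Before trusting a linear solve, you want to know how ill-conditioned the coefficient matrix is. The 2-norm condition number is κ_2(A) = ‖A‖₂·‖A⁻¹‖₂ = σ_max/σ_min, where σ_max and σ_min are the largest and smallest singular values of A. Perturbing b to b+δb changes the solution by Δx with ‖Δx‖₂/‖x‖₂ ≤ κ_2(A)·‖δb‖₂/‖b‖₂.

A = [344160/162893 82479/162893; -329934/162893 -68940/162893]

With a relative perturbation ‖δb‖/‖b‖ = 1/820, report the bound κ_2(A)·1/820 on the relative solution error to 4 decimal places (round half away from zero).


AᵀA = [270276516/31550689 60798600/31550689; 60798600/31550689 13740201/31550689]; tr = 168957/18769, det = 324/18769
eigenvalues of AᵀA: λ = (tr ± √(tr²−4·det))/2 = 9, 36/18769
κ_2(A) = √(λ_max/λ_min) = √(9 / (36/18769)) = 68.5000
bound on ‖Δx‖/‖x‖: κ·ε = 68.5000·1/820 = 0.0835

0.0835


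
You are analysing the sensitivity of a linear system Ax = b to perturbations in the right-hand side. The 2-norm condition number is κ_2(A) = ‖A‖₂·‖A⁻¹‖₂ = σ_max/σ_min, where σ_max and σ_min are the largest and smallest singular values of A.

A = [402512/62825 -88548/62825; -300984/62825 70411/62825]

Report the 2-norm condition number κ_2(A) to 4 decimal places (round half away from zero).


form AᵀA = [10104291136/157879225 -454673736/31575845; -454673736/31575845 511938289/157879225] with trace 424649177/6315169 and determinant 723394816/3946980625
λ_max, λ_min = (424649177/6315169 ± √112686053762168775009/24925849686600625)/2 = 1681/25, 430336/157879225
σ_max=√(1681/25)=(41/5), σ_min=√(430336/157879225)=(656/12565) → κ = 157.0625

157.0625


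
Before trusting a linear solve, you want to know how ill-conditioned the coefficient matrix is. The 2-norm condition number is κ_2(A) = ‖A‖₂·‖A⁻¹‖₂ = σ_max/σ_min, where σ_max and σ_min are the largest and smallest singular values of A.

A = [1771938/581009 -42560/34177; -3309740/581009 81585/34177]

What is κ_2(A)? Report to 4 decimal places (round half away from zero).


262.9000

AᵀA = [3751435492/89851333 -1563071580/89851333; -1563071580/89851333 651343525/89851333]; tr = 338675309/6911641, det = 240100/6911641
solving λ² − 338675309/6911641·λ + 240100/6911641 = 0 gives λ = 49, 4900/6911641
κ_2(A) = √(λ_max/λ_min) = √(49 / (4900/6911641)) = 262.9000


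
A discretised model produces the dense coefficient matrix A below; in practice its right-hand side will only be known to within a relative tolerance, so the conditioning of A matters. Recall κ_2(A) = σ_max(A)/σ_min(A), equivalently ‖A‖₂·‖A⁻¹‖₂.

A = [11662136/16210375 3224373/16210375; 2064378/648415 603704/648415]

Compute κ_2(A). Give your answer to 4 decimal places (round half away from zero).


M = AᵀA = [1665401990116/156321390625 485736978888/156321390625; 485736978888/156321390625 141691348009/156321390625]. tr(M)=2891349341/250114225, det(M)=334084/250114225
eigenvalues of AᵀA: λ = (tr ± √(tr²−4·det))/2 = 289/25, 1156/10004569
σ_max=√(289/25)=(17/5), σ_min=√(1156/10004569)=(34/3163) → κ = 316.3000

316.3000


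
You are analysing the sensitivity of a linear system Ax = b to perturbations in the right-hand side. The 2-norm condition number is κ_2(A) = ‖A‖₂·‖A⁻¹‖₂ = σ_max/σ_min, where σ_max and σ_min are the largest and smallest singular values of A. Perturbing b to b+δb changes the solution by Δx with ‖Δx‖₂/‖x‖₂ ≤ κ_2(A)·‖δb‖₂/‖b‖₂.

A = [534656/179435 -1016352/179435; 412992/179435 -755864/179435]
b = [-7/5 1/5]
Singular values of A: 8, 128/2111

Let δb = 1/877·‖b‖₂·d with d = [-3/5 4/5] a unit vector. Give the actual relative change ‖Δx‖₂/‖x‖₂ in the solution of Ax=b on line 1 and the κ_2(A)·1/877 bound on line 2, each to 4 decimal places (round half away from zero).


from the listed singular values, σ₁ = 8, σ_n = 128/2111
κ_2(A) = 8 / (128/2111) = 131.9375
perturbation bound = 131.9375·1/877 = 0.1504
solve Ax = b  →  x = [14.4931 7.8713]
‖b‖₂ = 1.4142 and ‖x‖₂ = 16.4927
with δb = [-0.0010 0.0013], A·Δx = δb → ‖Δx‖ = 0.0266
relative error = 0.0016
realised/bound (from unrounded values) ≈ 0.0107

0.0016
0.1504


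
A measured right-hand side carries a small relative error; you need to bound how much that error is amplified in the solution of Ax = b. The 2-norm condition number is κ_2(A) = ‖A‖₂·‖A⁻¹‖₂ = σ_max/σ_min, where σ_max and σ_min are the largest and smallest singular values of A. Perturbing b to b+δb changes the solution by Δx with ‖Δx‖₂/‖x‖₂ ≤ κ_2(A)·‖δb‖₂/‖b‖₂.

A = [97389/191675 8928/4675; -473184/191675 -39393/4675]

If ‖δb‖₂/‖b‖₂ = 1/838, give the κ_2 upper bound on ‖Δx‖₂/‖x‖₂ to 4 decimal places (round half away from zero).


M = AᵀA = [138838617/21855625 475844544/21855625; 475844544/21855625 1631517633/21855625]. tr(M)=2832570/34969, det(M)=6561/34969
solving λ² − 2832570/34969·λ + 6561/34969 = 0 gives λ = 81, 81/34969
so κ_2 = √(81 / (81/34969)) = 187.0000
κ_2(A)·‖δb‖/‖b‖ = 0.2232

0.2232


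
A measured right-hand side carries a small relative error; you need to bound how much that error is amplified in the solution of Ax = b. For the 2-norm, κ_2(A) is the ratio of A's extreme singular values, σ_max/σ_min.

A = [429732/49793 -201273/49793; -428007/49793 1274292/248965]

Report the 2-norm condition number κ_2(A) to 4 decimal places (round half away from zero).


20.2000

AᵀA = [437407353/2948089 -1162750464/14740445; -1162750464/14740445 3135066129/73702225]; tr = 48685986/255025, det = 22667121/255025
λ_max, λ_min = (48685986/255025 ± √2347202502660096/65037750625)/2 = 4761/25, 4761/10201
σ_max=√(4761/25)=(69/5), σ_min=√(4761/10201)=(69/101) → κ = 20.2000


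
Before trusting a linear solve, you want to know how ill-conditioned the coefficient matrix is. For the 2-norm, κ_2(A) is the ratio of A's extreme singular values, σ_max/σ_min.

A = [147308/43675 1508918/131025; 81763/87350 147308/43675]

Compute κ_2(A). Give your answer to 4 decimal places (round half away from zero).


AᵀA = [149574041/12208036 384547534/9156027; 384547534/9156027 3955408564/27468081]; tr = 17167800625/109872324, det = 9765625/27468081
char-poly roots: 625/4 and 62500/27468081
so κ_2 = √((625/4) / (62500/27468081)) = 262.0500

262.0500


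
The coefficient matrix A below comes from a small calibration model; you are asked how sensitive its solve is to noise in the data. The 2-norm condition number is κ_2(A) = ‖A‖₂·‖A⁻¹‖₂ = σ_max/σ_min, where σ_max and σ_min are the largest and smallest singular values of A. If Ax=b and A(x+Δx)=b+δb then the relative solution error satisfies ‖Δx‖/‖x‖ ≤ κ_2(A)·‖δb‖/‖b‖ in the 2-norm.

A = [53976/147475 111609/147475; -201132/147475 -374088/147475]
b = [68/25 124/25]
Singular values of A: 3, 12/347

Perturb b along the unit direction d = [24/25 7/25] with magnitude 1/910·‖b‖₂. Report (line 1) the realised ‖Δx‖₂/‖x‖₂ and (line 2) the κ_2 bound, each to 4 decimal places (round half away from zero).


0.0016
0.0953

σ_max = 3, σ_min = 12/347
κ_2(A) = 3 / (12/347) = 86.7500
worst-case relative error ≤ 86.7500 × 1/910 = 0.0953
solve Ax = b  →  x = [-102.6863 53.2549]
‖b‖₂ = 5.6569 and ‖x‖₂ = 115.6744
with δb = [0.0060 0.0017], A·Δx = δb → ‖Δx‖ = 0.1798
realised ‖Δx‖/‖x‖ = 0.0016
realised/bound (from unrounded values) ≈ 0.0163


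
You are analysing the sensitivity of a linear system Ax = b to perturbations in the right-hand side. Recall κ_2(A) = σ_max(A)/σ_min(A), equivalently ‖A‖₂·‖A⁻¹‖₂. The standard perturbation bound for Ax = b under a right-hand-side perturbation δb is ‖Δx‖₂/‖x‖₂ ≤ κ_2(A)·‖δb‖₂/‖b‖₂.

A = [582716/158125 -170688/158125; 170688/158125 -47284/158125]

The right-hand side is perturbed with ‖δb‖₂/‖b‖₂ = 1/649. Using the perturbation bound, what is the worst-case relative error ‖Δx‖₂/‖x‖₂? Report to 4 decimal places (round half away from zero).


0.3898

form AᵀA = [589907728/40005625 -172053504/40005625; -172053504/40005625 50192272/40005625] with trace 1024160/64009 and determinant 256/64009
λ_max, λ_min = (1024160/64009 ± √1048838160384/4097152081)/2 = 16, 16/64009
σ_max=√16=4, σ_min=√(16/64009)=(4/253) → κ = 253.0000
bound on ‖Δx‖/‖x‖: κ·ε = 253.0000·1/649 = 0.3898


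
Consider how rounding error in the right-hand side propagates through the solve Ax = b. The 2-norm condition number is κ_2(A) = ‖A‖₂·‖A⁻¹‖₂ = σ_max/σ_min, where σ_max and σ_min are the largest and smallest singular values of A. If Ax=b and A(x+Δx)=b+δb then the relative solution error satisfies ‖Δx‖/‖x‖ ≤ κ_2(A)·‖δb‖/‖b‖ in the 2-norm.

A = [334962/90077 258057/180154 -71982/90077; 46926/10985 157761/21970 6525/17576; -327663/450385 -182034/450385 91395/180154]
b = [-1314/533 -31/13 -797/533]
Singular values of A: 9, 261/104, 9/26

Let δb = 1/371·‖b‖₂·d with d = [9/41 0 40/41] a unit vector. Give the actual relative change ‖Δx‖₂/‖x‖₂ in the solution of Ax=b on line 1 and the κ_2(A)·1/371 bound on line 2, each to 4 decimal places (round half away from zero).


largest singular value 9, smallest 9/26
κ = σ_max/σ_min = 9/(9/26) = 26.0000
perturbation bound = 26.0000·1/371 = 0.0701
solve Ax = b  →  x = [-2.2720 1.2874 -5.1801]
‖b‖₂ = 3.7417 and ‖x‖₂ = 5.8011
re-solving with b+δb shifts x by Δx of norm 0.0291
relative error = 0.0050
so the bound overstates the realised error by a factor of ≈ 13.9537 (computed from the unrounded values)

0.0050
0.0701


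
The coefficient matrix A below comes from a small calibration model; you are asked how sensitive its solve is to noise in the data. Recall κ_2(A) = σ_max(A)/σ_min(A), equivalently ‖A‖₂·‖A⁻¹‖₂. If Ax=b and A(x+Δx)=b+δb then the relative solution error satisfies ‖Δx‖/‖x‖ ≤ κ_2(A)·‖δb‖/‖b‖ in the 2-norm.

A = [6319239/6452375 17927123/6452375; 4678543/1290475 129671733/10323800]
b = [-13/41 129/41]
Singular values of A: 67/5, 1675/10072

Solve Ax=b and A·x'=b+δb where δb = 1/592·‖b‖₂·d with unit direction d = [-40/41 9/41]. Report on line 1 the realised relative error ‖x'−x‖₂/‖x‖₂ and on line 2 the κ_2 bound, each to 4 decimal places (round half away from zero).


σ_max = 67/5, σ_min = 1675/10072
κ = σ_max/σ_min = (67/5)/(1675/10072) = 80.5760
κ_2(A)·‖δb‖/‖b‖ = 0.1361
solve Ax = b  →  x = [-5.7099 1.8986]
‖b‖ = 3.1623, ‖x‖ = 6.0173
re-solving with b+δb shifts x by Δx of norm 0.0321
relative error = 0.0053
realised/bound (from unrounded values) ≈ 0.0392

0.0053
0.1361


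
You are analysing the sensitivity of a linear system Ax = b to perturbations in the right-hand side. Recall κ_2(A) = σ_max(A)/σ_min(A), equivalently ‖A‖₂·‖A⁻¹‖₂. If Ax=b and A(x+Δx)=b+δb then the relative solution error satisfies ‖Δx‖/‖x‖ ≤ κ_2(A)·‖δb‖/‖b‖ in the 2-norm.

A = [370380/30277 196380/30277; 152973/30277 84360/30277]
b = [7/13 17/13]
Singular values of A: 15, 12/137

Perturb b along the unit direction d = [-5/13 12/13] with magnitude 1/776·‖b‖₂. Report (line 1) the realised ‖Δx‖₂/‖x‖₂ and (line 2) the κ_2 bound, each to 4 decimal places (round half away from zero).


σ_max = 15, σ_min = 12/137
condition number: 15 ÷ (12/137) = 171.2500
bound on ‖Δx‖/‖x‖: κ·ε = 171.2500·1/776 = 0.2207
solve Ax = b  →  x = [-5.3137 10.1049]
‖b‖₂ = 1.4142 and ‖x‖₂ = 11.4169
Δx = A⁻¹·δb where δb = 1/776·1.4142·d; ‖Δx‖ = 0.0208
realised ‖Δx‖/‖x‖ = 0.0018
tightness: 0.0018 against a bound of 0.2207 (unrounded ratio ≈ 0.0083)

0.0018
0.2207


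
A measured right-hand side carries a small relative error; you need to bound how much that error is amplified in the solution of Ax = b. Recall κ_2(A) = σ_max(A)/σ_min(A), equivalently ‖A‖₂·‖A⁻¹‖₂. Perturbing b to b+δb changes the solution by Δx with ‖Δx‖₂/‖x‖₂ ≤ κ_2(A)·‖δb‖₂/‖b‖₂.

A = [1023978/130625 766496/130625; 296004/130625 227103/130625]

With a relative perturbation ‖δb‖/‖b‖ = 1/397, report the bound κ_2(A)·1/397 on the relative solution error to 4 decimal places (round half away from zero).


0.7897

M = AᵀA = [72713556/1092025 2181372/43681; 2181372/43681 40901881/1092025]. tr(M)=113615437/1092025, det(M)=3006756/27300625
char-poly roots: 2601/25 and 1156/1092025
κ_2(A) = √(λ_max/λ_min) = √((2601/25) / (1156/1092025)) = 313.5000
worst-case relative error ≤ 313.5000 × 1/397 = 0.7897


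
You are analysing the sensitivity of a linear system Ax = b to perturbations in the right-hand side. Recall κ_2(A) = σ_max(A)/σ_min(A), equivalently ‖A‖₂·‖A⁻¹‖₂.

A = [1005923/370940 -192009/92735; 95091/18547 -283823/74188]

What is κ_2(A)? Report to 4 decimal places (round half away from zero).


AᵀA = [16016610361/476112400 -750753972/29757025; -750753972/29757025 9009573289/476112400]; tr = 500523673/9522248, det = 17682025/304711936
eigenvalues of AᵀA: λ = (tr ± √(tr²−4·det))/2 = 841/16, 21025/19044496
κ = σ_max/σ_min = (29/4)/(145/4364) = 218.2000

218.2000


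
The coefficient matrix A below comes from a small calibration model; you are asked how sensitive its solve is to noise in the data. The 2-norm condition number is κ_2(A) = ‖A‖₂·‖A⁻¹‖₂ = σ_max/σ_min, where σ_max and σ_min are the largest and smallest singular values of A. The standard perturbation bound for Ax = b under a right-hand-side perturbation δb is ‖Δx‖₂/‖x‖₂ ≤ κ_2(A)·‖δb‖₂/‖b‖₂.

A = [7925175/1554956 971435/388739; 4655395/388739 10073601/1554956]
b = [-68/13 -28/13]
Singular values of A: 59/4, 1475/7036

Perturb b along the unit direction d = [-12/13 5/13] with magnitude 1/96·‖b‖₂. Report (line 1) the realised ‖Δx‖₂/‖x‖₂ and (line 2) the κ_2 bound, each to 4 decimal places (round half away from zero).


largest singular value 59/4, smallest 1475/7036
κ = σ_max/σ_min = (59/4)/(1475/7036) = 70.3600
bound on ‖Δx‖/‖x‖: κ·ε = 70.3600·1/96 = 0.7329
solve Ax = b  →  x = [-9.2184 16.7083]
‖b‖₂ = 5.6569 and ‖x‖₂ = 19.0826
with δb = [-0.0544 0.0227], A·Δx = δb → ‖Δx‖ = 0.2811
realised ‖Δx‖/‖x‖ = 0.0147
tightness: 0.0147 against a bound of 0.7329 (unrounded ratio ≈ 0.0201)

0.0147
0.7329


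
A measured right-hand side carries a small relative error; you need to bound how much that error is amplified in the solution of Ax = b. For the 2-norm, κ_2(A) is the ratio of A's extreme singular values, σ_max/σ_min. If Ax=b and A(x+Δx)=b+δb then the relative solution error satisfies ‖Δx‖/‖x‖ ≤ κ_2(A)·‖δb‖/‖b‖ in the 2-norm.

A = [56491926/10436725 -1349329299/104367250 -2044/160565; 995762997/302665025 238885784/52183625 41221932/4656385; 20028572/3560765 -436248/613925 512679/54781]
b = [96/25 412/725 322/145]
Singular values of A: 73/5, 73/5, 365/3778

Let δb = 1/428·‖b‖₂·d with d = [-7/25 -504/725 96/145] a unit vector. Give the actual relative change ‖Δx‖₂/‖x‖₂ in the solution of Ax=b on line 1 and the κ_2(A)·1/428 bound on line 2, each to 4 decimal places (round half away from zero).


0.3531
0.3531

largest singular value 73/5, smallest 365/3778
κ = σ_max/σ_min = (73/5)/(365/3778) = 151.1200
bound on ‖Δx‖/‖x‖: κ·ε = 151.1200·1/428 = 0.3531
solve Ax = b  →  x = [0.1649 -0.2281 0.1209]
‖b‖₂ = 4.4721 and ‖x‖₂ = 0.3063
Δx = A⁻¹·δb where δb = 1/428·4.4721·d; ‖Δx‖ = 0.1082
realised ‖Δx‖/‖x‖ = 0.3531
tightness: 0.3531 against a bound of 0.3531; the bound is attained (ratio 1)


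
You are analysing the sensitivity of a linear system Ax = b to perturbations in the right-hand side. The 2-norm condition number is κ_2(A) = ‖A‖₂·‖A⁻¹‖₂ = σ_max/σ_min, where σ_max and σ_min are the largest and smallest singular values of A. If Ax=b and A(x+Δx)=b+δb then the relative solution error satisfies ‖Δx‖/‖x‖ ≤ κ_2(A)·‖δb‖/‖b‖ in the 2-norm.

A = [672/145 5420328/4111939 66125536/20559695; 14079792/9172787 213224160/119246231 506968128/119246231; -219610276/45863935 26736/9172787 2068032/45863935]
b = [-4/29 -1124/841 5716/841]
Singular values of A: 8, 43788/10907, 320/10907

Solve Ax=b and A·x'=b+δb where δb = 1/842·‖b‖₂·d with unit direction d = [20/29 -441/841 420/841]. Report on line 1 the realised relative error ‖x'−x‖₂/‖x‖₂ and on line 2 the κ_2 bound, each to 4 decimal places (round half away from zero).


0.0021
0.3238

σ_max = 8, σ_min = 320/10907
condition number: 8 ÷ (320/10907) = 272.6750
worst-case relative error ≤ 272.6750 × 1/842 = 0.3238
solve Ax = b  →  x = [-0.9978 -125.6588 52.8963]
2-norm of b is 6.9282; of x, 136.3421
Δx = A⁻¹·δb where δb = 1/842·6.9282·d; ‖Δx‖ = 0.2805
dividing the unrounded norms, ‖Δx‖/‖x‖ = 0.0021
tightness: 0.0021 against a bound of 0.3238 (unrounded ratio ≈ 0.0064)


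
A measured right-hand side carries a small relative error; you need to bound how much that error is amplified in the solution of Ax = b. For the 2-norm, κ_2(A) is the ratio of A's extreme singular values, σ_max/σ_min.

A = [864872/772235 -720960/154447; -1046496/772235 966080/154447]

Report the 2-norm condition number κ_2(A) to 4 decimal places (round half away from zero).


AᵀA = [73726298176/23853875809 -326907394560/23853875809; -326907394560/23853875809 1453093888000/23853875809]; tr = 908280896/14190289, det = 6553600/14190289
char-poly roots: 64 and 102400/14190289
κ = σ_max/σ_min = 8/(320/3767) = 94.1750

94.1750


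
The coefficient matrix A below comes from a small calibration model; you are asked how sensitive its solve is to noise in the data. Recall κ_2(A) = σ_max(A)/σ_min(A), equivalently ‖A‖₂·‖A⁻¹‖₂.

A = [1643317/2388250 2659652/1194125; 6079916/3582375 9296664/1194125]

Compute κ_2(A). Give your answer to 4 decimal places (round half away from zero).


43.6875

form AᵀA = [275465489809/82133828100 1345683482/91259809; 1345683482/91259809 149602736464/2281495225] with trace 3367735873/48860100 and determinant 759333136/305375625
solving λ² − 3367735873/48860100·λ + 759333136/305375625 = 0 gives λ = 6889/100, 440896/12215025
κ = σ_max/σ_min = (83/10)/(664/3495) = 43.6875


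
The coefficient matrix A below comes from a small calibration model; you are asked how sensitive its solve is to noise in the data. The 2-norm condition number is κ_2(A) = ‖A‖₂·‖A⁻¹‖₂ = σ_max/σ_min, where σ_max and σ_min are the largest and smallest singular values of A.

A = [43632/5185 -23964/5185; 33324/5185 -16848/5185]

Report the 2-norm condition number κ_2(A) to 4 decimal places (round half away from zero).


61.0000

M = AᵀA = [120569616/1075369 -64281600/1075369; -64281600/1075369 34325136/1075369]. tr(M)=535968/3721, det(M)=20736/3721
char-poly roots: 144 and 144/3721
so κ_2 = √(144 / (144/3721)) = 61.0000


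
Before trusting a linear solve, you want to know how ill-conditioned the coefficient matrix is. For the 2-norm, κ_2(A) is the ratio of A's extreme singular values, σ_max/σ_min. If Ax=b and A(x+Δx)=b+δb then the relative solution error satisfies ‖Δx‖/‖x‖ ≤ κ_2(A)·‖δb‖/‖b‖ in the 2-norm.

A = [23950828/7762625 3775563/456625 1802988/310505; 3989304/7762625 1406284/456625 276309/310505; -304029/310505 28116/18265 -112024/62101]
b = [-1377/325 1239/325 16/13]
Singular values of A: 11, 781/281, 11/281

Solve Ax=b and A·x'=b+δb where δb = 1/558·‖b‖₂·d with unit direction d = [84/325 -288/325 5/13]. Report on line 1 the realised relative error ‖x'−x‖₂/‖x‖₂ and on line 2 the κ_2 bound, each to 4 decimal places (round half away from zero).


0.0026
0.5036

largest singular value 11, smallest 11/281
κ_2(A) = 11 / (11/281) = 281.0000
perturbation bound = 281.0000·1/558 = 0.5036
solve Ax = b  →  x = [89.6771 0.4294 -48.9919]
‖b‖₂ = 5.8310 and ‖x‖₂ = 102.1879
re-solving with b+δb shifts x by Δx of norm 0.2669
realised ‖Δx‖/‖x‖ = 0.0026
so the bound overstates the realised error by a factor of ≈ 192.7759 (computed from the unrounded values)


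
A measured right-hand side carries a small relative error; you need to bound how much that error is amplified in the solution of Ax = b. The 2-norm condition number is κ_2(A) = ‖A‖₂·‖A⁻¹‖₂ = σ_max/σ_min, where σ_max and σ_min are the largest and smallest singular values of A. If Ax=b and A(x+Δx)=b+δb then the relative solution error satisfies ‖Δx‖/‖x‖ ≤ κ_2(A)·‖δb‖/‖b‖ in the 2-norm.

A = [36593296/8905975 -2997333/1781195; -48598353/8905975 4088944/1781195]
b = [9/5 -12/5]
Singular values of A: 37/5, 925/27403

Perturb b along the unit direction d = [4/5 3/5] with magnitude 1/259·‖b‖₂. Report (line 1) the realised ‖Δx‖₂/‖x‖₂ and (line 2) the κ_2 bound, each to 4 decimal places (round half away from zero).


0.8464
0.8464

σ_max = 37/5, σ_min = 925/27403
κ = σ_max/σ_min = (37/5)/(925/27403) = 219.2240
bound on ‖Δx‖/‖x‖: κ·ε = 219.2240·1/259 = 0.8464
solve Ax = b  →  x = [0.3742 -0.1559]
2-norm of b is 3.0000; of x, 0.4054
Δx = A⁻¹·δb where δb = 1/259·3.0000·d; ‖Δx‖ = 0.3431
realised ‖Δx‖/‖x‖ = 0.8464
so the bound is sharp here: realised error equals the bound
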